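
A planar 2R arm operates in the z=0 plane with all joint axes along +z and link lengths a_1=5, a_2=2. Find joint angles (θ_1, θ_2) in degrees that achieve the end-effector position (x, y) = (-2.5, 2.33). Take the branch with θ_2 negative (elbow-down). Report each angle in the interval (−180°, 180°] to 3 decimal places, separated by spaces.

cos θ_2 = (11.6789−5²−2²)/(2·5·2) = -0.8661; θ_2 = -150.0034° (elbow-down)
β = atan2(2.3300,-2.5000) = 137.0158°; ψ = atan2(-0.9999,3.2679) = -17.0129°
θ_1 = β − ψ = 154.0287°

154.029 -150.003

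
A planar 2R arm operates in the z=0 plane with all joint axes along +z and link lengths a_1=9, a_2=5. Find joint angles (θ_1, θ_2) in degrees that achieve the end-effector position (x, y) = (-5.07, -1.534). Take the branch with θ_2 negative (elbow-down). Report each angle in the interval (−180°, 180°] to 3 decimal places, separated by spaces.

cos θ_2 = (28.0581−9²−5²)/(2·9·5) = -0.8660; θ_2 = -149.9996° (elbow-down)
β = atan2(-1.5340,-5.0700) = -163.1661°; ψ = atan2(-2.5000,4.6699) = -28.1624°
θ_1 = β − ψ = -135.0036°

-135.004 -150.000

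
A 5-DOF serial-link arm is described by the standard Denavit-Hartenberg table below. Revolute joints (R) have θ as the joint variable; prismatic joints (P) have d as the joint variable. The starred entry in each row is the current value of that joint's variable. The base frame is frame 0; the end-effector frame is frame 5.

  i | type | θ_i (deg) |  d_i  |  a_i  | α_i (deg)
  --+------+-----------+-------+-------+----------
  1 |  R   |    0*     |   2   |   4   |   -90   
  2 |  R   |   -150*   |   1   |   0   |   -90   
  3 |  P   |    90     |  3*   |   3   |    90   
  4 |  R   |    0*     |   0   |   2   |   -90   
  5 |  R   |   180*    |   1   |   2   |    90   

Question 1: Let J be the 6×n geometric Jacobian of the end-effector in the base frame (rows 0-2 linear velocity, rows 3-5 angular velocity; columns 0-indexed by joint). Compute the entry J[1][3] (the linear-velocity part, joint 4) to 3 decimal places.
1.000

axis z_3 = (-0.8660,0.0000,0.5000); lever o_n−o_3 = (0.5000,0.0000,0.8660)
cross product → J_v[:, 3] = (0.0000,1.0000,-0.0000)
J_ω[:, 3] = z_3
entry J[1][3] = 1.0000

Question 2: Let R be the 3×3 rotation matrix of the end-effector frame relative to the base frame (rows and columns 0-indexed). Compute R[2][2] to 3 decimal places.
-0.500

End-effector z-axis (col 2 of R) = (0.8660,-0.0000,-0.5000)
R[2][2] = -0.5000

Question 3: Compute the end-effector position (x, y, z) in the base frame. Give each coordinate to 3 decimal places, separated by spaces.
6.000 -2.000 5.464

after link 1: o_1 = (4.0000, 0.0000, 2.0000)
after link 2: o_2 = (4.0000, 1.0000, 2.0000)
after link 3: o_3 = (5.5000, -2.0000, 4.5981)
after link 4: o_4 = (5.5000, -4.0000, 4.5981)
after link 5: o_5 = (6.0000, -2.0000, 5.4641)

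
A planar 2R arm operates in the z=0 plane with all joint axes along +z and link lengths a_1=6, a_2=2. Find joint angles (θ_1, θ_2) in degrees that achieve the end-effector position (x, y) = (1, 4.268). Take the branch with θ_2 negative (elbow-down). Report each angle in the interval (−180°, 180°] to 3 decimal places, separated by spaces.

90.001 -149.998

cos θ_2 = (19.2158−6²−2²)/(2·6·2) = -0.8660; θ_2 = -149.9979° (elbow-down)
β = atan2(4.2680,1.0000) = 76.8134°; ψ = atan2(-1.0001,4.2680) = -13.1875°
θ_1 = β − ψ = 90.0008°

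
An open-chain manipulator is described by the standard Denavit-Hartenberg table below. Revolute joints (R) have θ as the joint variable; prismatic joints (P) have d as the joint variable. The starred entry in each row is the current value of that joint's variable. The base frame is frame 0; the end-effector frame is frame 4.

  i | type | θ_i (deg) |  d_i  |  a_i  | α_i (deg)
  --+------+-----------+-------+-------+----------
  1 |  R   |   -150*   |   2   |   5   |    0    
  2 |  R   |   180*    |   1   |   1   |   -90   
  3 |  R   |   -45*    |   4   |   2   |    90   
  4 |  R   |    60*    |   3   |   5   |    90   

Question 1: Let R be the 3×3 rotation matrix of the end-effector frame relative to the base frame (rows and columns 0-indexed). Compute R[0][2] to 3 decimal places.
0.780

End-effector z-axis (col 2 of R) = (0.7803,-0.1268,0.6124)
R[0][2] = 0.7803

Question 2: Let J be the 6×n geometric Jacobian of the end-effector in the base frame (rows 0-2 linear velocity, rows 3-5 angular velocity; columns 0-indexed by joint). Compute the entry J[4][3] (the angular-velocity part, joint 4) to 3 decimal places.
-0.354

axis z_3 = (-0.6124,-0.3536,0.7071); lever o_n−o_3 = (-2.4712,3.5732,3.8891)
cross product → J_v[:, 3] = (-3.9017,0.6341,-3.0619)
J_ω[:, 3] = z_3
entry J[4][3] = -0.3536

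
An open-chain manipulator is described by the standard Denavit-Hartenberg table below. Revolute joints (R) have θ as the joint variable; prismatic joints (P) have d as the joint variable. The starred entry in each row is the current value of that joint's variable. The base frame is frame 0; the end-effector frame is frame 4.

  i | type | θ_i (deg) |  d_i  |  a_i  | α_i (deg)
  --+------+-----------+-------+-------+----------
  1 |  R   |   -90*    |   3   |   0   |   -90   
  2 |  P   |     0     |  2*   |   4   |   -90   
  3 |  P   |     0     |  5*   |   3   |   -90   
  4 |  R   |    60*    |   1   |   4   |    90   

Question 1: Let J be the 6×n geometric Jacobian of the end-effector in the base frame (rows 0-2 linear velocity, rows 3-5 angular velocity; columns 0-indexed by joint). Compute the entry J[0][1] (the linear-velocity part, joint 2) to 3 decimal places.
1.000

prismatic axis z_1 = (1.0000,0.0000,0.0000)
J_v[:, 1] = z_1; J_ω[:, 1] = (0,0,0)
entry J[0][1] = 1.0000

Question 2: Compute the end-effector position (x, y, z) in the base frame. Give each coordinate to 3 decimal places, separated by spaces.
after link 1: o_1 = (0.0000, 0.0000, 3.0000)
after link 2: o_2 = (2.0000, -4.0000, 3.0000)
after link 3: o_3 = (2.0000, -7.0000, -2.0000)
after link 4: o_4 = (1.0000, -9.0000, 1.4641)

1.000 -9.000 1.464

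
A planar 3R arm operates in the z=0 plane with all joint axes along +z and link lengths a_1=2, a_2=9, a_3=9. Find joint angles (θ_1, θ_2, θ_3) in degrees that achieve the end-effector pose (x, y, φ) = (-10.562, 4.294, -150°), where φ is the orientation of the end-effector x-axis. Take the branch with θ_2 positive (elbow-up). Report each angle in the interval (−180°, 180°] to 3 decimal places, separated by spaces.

29.992 90.008 90.000

wrist centre = target − a_3·(cos φ, sin φ) = (-2.7678, 8.7940)
cos θ_2 = (84.9950−2²−9²)/(2·2·9) = -0.0001; θ_2 = 90.0080° (elbow-up)
β = atan2(8.7940,-2.7678) = 107.4706°; ψ = atan2(9.0000,1.9987) = 77.4788°
θ_1 = β − ψ = 29.9918°
θ_3 = φ − θ_1 − θ_2 = 90.0003° (wrapped to (-180°,180°])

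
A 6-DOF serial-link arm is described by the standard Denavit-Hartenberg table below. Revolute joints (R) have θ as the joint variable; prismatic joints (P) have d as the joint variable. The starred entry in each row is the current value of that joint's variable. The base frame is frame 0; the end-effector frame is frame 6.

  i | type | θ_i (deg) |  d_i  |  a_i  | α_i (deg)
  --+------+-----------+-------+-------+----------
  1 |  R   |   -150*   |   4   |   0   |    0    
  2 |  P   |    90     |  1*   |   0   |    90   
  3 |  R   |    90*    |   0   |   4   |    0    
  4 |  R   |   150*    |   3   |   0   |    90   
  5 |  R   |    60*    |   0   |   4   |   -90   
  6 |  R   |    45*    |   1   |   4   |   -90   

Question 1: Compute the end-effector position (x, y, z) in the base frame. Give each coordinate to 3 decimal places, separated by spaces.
after link 1: o_1 = (0.0000, 0.0000, 4.0000)
after link 2: o_2 = (0.0000, 0.0000, 5.0000)
after link 3: o_3 = (0.0000, -0.0000, 9.0000)
after link 4: o_4 = (-2.5981, -1.5000, 9.0000)
after link 5: o_5 = (-6.0981, -2.3660, 7.2679)
after link 6: o_6 = (-7.5647, -5.7247, 5.3790)

-7.565 -5.725 5.379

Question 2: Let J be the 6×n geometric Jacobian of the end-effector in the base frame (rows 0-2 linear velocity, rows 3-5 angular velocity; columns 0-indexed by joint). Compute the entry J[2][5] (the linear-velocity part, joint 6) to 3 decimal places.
axis z_5 = (-0.2165,-0.6250,0.7500); lever o_n−o_5 = (-1.4666,-3.3587,-1.8890)
cross product → J_v[:, 5] = (3.6996,-1.5089,-0.1895)
J_ω[:, 5] = z_5
entry J[2][5] = -0.1895

-0.189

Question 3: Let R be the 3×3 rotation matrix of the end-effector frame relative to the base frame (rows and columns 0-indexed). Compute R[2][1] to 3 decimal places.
End-effector y-axis (col 1 of R) = (0.2165,0.6250,-0.7500)
R[2][1] = -0.7500

-0.750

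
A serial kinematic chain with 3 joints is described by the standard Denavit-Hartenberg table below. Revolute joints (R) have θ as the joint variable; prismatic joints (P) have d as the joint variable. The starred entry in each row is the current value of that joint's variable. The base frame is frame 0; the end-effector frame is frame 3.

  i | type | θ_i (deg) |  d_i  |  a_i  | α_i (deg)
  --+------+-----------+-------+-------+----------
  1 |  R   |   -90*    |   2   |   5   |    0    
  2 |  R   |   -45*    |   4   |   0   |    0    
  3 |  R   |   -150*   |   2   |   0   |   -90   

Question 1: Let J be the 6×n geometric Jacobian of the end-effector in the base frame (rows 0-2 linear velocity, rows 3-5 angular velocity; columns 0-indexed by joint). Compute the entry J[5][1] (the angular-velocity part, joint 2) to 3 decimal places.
axis z_1 = (0.0000,0.0000,1.0000); lever o_n−o_1 = (0.0000,0.0000,6.0000)
cross product → J_v[:, 1] = (0.0000,0.0000,0.0000)
J_ω[:, 1] = z_1
entry J[5][1] = 1.0000

1.000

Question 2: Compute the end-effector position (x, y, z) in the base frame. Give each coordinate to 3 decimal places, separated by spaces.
after link 1: o_1 = (0.0000, -5.0000, 2.0000)
after link 2: o_2 = (0.0000, -5.0000, 6.0000)
after link 3: o_3 = (0.0000, -5.0000, 8.0000)

0.000 -5.000 8.000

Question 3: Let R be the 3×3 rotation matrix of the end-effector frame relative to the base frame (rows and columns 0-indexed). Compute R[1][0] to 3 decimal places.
End-effector x-axis (col 0 of R) = (0.2588,0.9659,0.0000)
R[1][0] = 0.9659

0.966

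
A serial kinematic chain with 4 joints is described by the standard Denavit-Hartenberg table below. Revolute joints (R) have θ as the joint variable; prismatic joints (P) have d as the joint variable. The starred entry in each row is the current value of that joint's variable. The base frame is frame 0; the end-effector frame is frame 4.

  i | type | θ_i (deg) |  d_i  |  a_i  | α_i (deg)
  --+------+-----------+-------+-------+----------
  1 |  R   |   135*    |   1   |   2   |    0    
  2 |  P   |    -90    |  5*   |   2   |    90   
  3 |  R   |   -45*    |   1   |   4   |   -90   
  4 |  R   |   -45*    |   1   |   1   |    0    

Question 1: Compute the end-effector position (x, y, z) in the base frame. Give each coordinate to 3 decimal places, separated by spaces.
after link 1: o_1 = (-1.4142, 1.4142, 1.0000)
after link 2: o_2 = (0.0000, 2.8284, 6.0000)
after link 3: o_3 = (2.7071, 4.1213, 3.1716)
after link 4: o_4 = (4.0607, 4.4749, 3.3787)

4.061 4.475 3.379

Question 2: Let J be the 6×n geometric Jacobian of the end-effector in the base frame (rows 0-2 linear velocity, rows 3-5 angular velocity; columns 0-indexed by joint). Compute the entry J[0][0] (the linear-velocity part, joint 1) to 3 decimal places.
axis z_0 = ẑ; lever o_n−o_0 = (4.0607,4.4749,3.3787)
cross product → J_v[:, 0] = (-4.4749,4.0607,0.0000)
J_ω[:, 0] = z_0
entry J[0][0] = -4.4749

-4.475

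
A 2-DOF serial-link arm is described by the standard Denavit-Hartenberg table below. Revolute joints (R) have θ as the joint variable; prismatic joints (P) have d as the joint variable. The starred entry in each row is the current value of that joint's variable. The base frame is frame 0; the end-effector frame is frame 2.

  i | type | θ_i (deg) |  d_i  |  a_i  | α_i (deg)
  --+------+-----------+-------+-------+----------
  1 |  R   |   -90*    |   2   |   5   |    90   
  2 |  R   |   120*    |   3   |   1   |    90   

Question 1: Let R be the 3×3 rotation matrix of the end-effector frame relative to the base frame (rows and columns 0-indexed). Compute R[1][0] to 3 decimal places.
0.500

End-effector x-axis (col 0 of R) = (0.0000,0.5000,0.8660)
R[1][0] = 0.5000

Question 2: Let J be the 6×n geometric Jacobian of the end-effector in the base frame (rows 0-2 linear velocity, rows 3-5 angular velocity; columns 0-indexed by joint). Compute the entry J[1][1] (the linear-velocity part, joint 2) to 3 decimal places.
0.866

axis z_1 = (-1.0000,-0.0000,0.0000); lever o_n−o_1 = (-3.0000,0.5000,0.8660)
cross product → J_v[:, 1] = (-0.0000,0.8660,-0.5000)
J_ω[:, 1] = z_1
entry J[1][1] = 0.8660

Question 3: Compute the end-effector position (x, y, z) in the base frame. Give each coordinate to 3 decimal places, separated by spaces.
after link 1: o_1 = (0.0000, -5.0000, 2.0000)
after link 2: o_2 = (-3.0000, -4.5000, 2.8660)

-3.000 -4.500 2.866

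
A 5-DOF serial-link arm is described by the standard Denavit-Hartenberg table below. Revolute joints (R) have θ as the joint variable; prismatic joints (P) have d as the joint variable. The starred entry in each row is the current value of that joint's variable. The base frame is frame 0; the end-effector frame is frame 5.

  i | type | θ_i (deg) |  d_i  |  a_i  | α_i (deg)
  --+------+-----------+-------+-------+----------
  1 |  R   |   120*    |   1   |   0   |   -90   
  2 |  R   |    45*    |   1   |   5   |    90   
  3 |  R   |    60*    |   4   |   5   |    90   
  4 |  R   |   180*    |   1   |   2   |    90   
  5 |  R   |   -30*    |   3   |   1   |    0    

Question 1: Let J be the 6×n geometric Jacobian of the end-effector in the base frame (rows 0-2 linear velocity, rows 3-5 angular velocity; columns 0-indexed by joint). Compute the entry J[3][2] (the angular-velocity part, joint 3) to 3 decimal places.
axis z_2 = (-0.3536,0.6124,0.7071); lever o_n−o_2 = (-4.3892,4.4061,3.8891)
cross product → J_v[:, 2] = (-0.7340,-1.7286,1.1300)
J_ω[:, 2] = z_2
entry J[3][2] = -0.3536

-0.354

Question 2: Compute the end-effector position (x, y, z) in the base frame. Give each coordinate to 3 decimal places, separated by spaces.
after link 1: o_1 = (0.0000, 0.0000, 1.0000)
after link 2: o_2 = (-2.6338, 2.5619, -2.5355)
after link 3: o_3 = (-8.6819, 4.3772, -1.4749)
after link 4: o_4 = (-6.7015, 5.4112, -1.3801)
after link 5: o_5 = (-7.0230, 6.9680, 1.3536)

-7.023 6.968 1.354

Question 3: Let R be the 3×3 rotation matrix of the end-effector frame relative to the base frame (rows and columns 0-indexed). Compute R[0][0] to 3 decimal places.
0.739

End-effector x-axis (col 0 of R) = (0.7392,-0.2803,0.6124)
R[0][0] = 0.7392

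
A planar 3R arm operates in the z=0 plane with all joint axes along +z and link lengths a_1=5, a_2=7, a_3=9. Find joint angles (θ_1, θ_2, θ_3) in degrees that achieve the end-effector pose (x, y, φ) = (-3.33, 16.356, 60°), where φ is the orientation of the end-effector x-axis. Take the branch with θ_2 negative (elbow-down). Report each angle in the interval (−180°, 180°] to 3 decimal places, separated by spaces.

150.010 -30.015 -59.995

wrist centre = target − a_3·(cos φ, sin φ) = (-7.8300, 8.5618)
cos θ_2 = (134.6128−5²−7²)/(2·5·7) = 0.8659; θ_2 = -30.0146° (elbow-down)
β = atan2(8.5618,-7.8300) = 132.4439°; ψ = atan2(-3.5015,11.0613) = -17.5657°
θ_1 = β − ψ = 150.0095°
θ_3 = φ − θ_1 − θ_2 = -59.9949° (wrapped to (-180°,180°])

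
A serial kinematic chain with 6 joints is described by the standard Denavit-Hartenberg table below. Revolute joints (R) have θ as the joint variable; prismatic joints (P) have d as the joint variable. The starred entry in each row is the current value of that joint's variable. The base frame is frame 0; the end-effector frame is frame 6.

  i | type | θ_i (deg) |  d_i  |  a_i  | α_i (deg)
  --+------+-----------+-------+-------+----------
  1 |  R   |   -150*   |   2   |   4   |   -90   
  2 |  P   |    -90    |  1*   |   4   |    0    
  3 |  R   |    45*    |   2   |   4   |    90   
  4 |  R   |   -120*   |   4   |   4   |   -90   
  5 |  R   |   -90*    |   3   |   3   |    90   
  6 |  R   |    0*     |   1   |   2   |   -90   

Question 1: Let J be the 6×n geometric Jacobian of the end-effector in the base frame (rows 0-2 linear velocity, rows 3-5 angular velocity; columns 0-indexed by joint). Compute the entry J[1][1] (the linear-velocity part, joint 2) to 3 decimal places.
prismatic axis z_1 = (0.5000,-0.8660,0.0000)
J_v[:, 1] = z_1; J_ω[:, 1] = (0,0,0)
entry J[1][1] = -0.8660

-0.866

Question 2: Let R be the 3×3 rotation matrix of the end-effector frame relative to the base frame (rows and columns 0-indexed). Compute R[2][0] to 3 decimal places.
End-effector x-axis (col 0 of R) = (0.6124,0.3536,0.7071)
R[2][0] = 0.7071

0.707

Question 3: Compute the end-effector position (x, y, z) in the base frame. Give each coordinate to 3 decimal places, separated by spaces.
-1.624 0.331 15.969

after link 1: o_1 = (-3.4641, -2.0000, 2.0000)
after link 2: o_2 = (-2.9641, -2.8660, 6.0000)
after link 3: o_3 = (-4.4136, -6.0123, 8.8284)
after link 4: o_4 = (-2.4714, -0.8910, 10.2426)
after link 5: o_5 = (-2.9753, 0.5502, 14.2011)
after link 6: o_6 = (-1.6237, 0.3305, 15.9688)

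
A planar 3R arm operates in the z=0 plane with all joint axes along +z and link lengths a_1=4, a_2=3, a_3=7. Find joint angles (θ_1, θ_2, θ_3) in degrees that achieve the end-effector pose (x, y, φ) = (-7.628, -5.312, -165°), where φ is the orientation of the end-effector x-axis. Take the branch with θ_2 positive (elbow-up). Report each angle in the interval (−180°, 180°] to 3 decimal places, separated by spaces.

wrist centre = target − a_3·(cos φ, sin φ) = (-0.8665, -3.5003)
cos θ_2 = (13.0027−4²−3²)/(2·4·3) = -0.4999; θ_2 = 119.9925° (elbow-up)
β = atan2(-3.5003,-0.8665) = -103.9045°; ψ = atan2(2.5983,2.5003) = 46.1004°
θ_1 = β − ψ = -150.0049°
θ_3 = φ − θ_1 − θ_2 = -134.9876° (wrapped to (-180°,180°])

-150.005 119.992 -134.988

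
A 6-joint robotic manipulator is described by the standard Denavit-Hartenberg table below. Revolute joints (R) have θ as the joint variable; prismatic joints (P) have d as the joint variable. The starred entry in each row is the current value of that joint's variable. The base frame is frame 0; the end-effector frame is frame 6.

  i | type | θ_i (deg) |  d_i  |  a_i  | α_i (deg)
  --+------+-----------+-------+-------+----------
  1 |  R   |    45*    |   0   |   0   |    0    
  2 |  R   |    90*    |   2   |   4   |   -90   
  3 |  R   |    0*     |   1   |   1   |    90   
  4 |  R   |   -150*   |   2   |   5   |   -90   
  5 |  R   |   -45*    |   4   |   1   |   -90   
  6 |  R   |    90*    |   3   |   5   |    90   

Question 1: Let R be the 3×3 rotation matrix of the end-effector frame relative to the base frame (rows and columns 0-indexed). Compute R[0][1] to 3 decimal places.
0.683

End-effector y-axis (col 1 of R) = (0.6830,-0.1830,-0.7071)
R[0][1] = 0.6830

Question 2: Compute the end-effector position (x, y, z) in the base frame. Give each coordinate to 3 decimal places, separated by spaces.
after link 1: o_1 = (0.0000, 0.0000, 0.0000)
after link 2: o_2 = (-2.8284, 2.8284, 2.0000)
after link 3: o_3 = (-4.2426, 2.8284, 2.0000)
after link 4: o_4 = (0.5870, 1.5343, 4.0000)
after link 5: o_5 = (2.3053, 5.2150, 4.7071)
after link 6: o_6 = (3.0602, -0.1636, 2.5858)

3.060 -0.164 2.586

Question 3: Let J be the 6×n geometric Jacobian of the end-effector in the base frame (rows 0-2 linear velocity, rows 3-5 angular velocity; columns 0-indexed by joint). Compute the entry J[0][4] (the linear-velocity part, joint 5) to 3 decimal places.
-1.366

axis z_4 = (0.2588,0.9659,0.0000); lever o_n−o_4 = (2.4732,-1.6980,-1.4142)
cross product → J_v[:, 4] = (-1.3660,0.3660,-2.8284)
J_ω[:, 4] = z_4
entry J[0][4] = -1.3660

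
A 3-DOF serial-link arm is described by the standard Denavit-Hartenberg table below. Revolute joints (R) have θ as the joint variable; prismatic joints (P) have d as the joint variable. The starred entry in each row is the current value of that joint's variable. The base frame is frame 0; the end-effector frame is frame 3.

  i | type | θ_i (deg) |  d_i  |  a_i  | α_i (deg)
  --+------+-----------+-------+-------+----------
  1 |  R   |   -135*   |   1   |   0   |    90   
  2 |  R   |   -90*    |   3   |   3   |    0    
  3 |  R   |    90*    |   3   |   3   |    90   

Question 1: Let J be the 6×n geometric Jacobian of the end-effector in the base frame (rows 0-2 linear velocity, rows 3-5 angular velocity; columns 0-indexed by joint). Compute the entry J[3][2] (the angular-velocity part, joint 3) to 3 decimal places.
-0.707

axis z_2 = (-0.7071,0.7071,0.0000); lever o_n−o_2 = (-4.2426,-0.0000,0.0000)
cross product → J_v[:, 2] = (0.0000,-0.0000,3.0000)
J_ω[:, 2] = z_2
entry J[3][2] = -0.7071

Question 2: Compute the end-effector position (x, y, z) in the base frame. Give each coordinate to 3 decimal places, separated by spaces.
-6.364 2.121 -2.000

after link 1: o_1 = (0.0000, 0.0000, 1.0000)
after link 2: o_2 = (-2.1213, 2.1213, -2.0000)
after link 3: o_3 = (-6.3640, 2.1213, -2.0000)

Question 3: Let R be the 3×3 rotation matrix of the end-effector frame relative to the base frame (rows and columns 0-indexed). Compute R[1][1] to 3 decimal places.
End-effector y-axis (col 1 of R) = (-0.7071,0.7071,0.0000)
R[1][1] = 0.7071

0.707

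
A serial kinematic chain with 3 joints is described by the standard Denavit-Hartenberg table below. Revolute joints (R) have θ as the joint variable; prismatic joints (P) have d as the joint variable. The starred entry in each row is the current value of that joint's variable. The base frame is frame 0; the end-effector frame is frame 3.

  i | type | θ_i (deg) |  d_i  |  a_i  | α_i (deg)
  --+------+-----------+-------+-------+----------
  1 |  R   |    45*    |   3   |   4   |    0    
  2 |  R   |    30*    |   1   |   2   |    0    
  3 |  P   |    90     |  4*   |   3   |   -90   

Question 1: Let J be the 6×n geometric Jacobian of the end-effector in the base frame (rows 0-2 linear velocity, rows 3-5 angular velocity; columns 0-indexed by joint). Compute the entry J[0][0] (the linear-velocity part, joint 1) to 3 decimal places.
-5.537

axis z_0 = ẑ; lever o_n−o_0 = (0.4483,5.5367,8.0000)
cross product → J_v[:, 0] = (-5.5367,0.4483,0.0000)
J_ω[:, 0] = z_0
entry J[0][0] = -5.5367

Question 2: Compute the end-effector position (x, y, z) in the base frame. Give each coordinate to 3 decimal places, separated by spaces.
after link 1: o_1 = (2.8284, 2.8284, 3.0000)
after link 2: o_2 = (3.3461, 4.7603, 4.0000)
after link 3: o_3 = (0.4483, 5.5367, 8.0000)

0.448 5.537 8.000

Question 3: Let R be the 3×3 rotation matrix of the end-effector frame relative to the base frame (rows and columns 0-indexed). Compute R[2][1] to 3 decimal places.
End-effector y-axis (col 1 of R) = (-0.0000,-0.0000,-1.0000)
R[2][1] = -1.0000

-1.000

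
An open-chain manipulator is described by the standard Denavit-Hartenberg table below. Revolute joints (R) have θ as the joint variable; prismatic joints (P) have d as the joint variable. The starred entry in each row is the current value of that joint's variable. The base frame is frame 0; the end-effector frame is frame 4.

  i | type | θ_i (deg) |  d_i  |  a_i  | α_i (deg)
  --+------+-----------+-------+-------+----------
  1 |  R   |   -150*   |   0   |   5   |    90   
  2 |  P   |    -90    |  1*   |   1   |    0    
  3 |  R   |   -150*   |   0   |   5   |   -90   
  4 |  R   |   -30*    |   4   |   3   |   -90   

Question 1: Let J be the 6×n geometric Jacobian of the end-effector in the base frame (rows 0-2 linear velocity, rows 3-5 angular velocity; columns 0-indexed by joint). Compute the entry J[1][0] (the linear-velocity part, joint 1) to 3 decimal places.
axis z_0 = ẑ; lever o_n−o_0 = (0.7099,3.2966,3.5801)
cross product → J_v[:, 0] = (-3.2966,0.7099,0.0000)
J_ω[:, 0] = z_0
entry J[1][0] = 0.7099

0.710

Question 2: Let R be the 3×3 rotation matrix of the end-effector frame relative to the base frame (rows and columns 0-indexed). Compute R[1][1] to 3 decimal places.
End-effector y-axis (col 1 of R) = (-0.7500,-0.4330,0.5000)
R[1][1] = -0.4330

-0.433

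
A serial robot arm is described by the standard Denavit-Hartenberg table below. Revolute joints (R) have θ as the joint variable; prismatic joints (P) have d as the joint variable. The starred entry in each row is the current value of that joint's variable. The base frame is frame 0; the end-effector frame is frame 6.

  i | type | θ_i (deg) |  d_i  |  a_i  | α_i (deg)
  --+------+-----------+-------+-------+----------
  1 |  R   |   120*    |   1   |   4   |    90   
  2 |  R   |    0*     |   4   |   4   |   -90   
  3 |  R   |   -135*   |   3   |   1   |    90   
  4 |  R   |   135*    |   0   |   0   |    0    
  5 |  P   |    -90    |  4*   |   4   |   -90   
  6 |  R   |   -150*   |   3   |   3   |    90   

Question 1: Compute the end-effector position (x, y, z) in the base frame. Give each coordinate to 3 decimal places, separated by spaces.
after link 1: o_1 = (-2.0000, 3.4641, 1.0000)
after link 2: o_2 = (-0.5359, 8.9282, 1.0000)
after link 3: o_3 = (0.4300, 8.6694, 4.0000)
after link 4: o_4 = (0.4300, 8.6694, 4.0000)
after link 5: o_5 = (2.1268, 4.0736, 6.8284)
after link 6: o_6 = (-2.0850, 3.6493, 7.1126)

-2.085 3.649 7.113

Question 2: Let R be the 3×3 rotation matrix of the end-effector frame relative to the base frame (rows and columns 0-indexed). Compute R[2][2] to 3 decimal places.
-0.354

End-effector z-axis (col 2 of R) = (-0.1174,0.9280,-0.3536)
R[2][2] = -0.3536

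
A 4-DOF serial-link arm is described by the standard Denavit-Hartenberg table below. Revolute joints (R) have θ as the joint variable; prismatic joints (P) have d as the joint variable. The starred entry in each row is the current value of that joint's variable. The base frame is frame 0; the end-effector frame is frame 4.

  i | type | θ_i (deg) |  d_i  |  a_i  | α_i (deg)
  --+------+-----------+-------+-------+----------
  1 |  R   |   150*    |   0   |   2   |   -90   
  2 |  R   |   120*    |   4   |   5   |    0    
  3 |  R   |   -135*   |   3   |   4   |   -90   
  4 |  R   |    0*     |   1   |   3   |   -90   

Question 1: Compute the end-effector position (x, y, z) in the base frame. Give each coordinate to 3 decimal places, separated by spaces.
-9.147 -2.802 -3.484

after link 1: o_1 = (-1.7321, 1.0000, 0.0000)
after link 2: o_2 = (-1.5670, -3.7141, -4.3301)
after link 3: o_3 = (-6.4131, -4.3803, -3.2949)
after link 4: o_4 = (-9.1467, -2.8020, -3.4843)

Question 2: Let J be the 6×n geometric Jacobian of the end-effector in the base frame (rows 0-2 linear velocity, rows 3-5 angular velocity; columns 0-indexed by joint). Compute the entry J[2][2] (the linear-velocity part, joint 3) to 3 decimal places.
axis z_2 = (-0.5000,-0.8660,0.0000); lever o_n−o_2 = (-7.5798,0.9121,0.8458)
cross product → J_v[:, 2] = (-0.7325,0.4229,-7.0203)
J_ω[:, 2] = z_2
entry J[2][2] = -7.0203

-7.020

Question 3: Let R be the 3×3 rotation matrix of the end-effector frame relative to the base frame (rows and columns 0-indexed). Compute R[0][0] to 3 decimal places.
-0.837

End-effector x-axis (col 0 of R) = (-0.8365,0.4830,0.2588)
R[0][0] = -0.8365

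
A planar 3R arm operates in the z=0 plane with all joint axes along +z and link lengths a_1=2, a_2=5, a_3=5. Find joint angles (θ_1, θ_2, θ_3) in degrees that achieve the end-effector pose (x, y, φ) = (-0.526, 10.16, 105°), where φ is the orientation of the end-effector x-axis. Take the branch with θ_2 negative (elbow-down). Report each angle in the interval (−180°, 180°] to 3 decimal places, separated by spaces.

149.992 -89.992 45.000

wrist centre = target − a_3·(cos φ, sin φ) = (0.7681, 5.3304)
cos θ_2 = (29.0028−2²−5²)/(2·2·5) = 0.0001; θ_2 = -89.9919° (elbow-down)
β = atan2(5.3304,0.7681) = 81.8002°; ψ = atan2(-5.0000,2.0007) = -68.1916°
θ_1 = β − ψ = 149.9919°
θ_3 = φ − θ_1 − θ_2 = 45.0001° (wrapped to (-180°,180°])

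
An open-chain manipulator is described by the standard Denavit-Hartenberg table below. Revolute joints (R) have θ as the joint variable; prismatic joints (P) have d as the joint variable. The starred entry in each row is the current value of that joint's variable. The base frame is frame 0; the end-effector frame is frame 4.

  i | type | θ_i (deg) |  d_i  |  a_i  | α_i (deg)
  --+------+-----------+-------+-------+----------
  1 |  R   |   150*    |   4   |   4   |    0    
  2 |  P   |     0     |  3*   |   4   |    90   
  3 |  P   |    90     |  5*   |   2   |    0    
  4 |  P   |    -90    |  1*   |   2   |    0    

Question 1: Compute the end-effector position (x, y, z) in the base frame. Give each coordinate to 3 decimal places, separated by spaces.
-5.660 10.196 9.000

after link 1: o_1 = (-3.4641, 2.0000, 4.0000)
after link 2: o_2 = (-6.9282, 4.0000, 7.0000)
after link 3: o_3 = (-4.4282, 8.3301, 9.0000)
after link 4: o_4 = (-5.6603, 10.1962, 9.0000)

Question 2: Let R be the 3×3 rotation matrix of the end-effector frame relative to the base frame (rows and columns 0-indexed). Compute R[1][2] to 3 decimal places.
0.866

End-effector z-axis (col 2 of R) = (0.5000,0.8660,0.0000)
R[1][2] = 0.8660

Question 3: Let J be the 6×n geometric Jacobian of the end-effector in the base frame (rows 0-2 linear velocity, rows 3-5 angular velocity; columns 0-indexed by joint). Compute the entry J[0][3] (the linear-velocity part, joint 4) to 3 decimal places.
prismatic axis z_3 = (0.5000,0.8660,0.0000)
J_v[:, 3] = z_3; J_ω[:, 3] = (0,0,0)
entry J[0][3] = 0.5000

0.500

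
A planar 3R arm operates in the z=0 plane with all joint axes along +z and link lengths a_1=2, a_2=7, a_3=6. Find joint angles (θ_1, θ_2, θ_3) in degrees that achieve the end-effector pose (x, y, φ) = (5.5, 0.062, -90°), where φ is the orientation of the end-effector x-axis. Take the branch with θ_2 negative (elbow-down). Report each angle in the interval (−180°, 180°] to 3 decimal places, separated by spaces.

wrist centre = target − a_3·(cos φ, sin φ) = (5.5000, 6.0620)
cos θ_2 = (66.9978−2²−7²)/(2·2·7) = 0.4999; θ_2 = -60.0051° (elbow-down)
β = atan2(6.0620,5.5000) = 47.7828°; ψ = atan2(-6.0625,5.4995) = -47.7879°
θ_1 = β − ψ = 95.5707°
θ_3 = φ − θ_1 − θ_2 = -125.5656° (wrapped to (-180°,180°])

95.571 -60.005 -125.566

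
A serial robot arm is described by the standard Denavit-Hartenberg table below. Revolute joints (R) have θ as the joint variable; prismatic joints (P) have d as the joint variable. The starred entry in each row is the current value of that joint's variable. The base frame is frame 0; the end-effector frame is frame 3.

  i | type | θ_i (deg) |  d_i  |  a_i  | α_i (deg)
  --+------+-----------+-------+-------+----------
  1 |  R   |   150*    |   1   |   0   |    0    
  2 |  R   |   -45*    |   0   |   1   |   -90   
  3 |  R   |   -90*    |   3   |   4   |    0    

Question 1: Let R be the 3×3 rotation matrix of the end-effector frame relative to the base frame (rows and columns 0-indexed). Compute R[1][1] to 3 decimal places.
End-effector y-axis (col 1 of R) = (-0.2588,0.9659,-0.0000)
R[1][1] = 0.9659

0.966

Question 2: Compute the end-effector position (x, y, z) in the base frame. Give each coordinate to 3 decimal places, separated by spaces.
after link 1: o_1 = (0.0000, 0.0000, 1.0000)
after link 2: o_2 = (-0.2588, 0.9659, 1.0000)
after link 3: o_3 = (-3.1566, 0.1895, 5.0000)

-3.157 0.189 5.000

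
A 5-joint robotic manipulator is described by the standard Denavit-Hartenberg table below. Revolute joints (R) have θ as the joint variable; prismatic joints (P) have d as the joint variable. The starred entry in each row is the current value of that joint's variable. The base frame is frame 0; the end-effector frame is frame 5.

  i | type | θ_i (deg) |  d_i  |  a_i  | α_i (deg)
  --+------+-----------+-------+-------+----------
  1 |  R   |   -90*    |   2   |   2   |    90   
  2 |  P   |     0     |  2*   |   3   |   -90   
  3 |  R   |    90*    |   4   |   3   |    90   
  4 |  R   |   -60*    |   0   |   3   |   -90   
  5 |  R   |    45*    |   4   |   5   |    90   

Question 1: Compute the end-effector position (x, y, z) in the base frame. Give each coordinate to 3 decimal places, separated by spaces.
after link 1: o_1 = (0.0000, -2.0000, 2.0000)
after link 2: o_2 = (-2.0000, -5.0000, 2.0000)
after link 3: o_3 = (1.0000, -5.0000, 6.0000)
after link 4: o_4 = (2.5000, -5.0000, 3.4019)
after link 5: o_5 = (7.7319, -1.4645, 2.3401)

7.732 -1.464 2.340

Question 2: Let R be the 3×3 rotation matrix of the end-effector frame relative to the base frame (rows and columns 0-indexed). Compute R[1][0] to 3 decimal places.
End-effector x-axis (col 0 of R) = (0.3536,0.7071,-0.6124)
R[1][0] = 0.7071

0.707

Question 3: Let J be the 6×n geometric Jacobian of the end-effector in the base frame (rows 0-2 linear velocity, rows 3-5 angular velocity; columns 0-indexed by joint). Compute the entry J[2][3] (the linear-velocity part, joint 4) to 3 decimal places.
6.732

axis z_3 = (0.0000,-1.0000,0.0000); lever o_n−o_3 = (6.7319,3.5355,-3.6599)
cross product → J_v[:, 3] = (3.6599,0.0000,6.7319)
J_ω[:, 3] = z_3
entry J[2][3] = 6.7319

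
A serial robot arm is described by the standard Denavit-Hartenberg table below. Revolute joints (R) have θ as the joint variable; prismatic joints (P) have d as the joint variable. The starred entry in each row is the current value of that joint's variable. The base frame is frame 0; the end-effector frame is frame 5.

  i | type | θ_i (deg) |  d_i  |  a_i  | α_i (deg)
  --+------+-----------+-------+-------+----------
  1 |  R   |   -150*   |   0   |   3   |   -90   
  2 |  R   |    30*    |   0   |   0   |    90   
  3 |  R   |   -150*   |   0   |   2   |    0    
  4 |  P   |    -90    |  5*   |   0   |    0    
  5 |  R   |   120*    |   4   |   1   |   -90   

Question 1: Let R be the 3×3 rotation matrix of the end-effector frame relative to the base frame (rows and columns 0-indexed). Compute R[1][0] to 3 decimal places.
0.967

End-effector x-axis (col 0 of R) = (-0.0580,0.9665,0.2500)
R[1][0] = 0.9665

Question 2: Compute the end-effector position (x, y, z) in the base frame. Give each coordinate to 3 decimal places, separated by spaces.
after link 1: o_1 = (-2.5981, -1.5000, 0.0000)
after link 2: o_2 = (-2.5981, -1.5000, 0.0000)
after link 3: o_3 = (-1.7990, 0.1160, 0.8660)
after link 4: o_4 = (-3.9641, -1.1340, 5.1962)
after link 5: o_5 = (-5.7542, -1.1675, 8.9103)

-5.754 -1.167 8.910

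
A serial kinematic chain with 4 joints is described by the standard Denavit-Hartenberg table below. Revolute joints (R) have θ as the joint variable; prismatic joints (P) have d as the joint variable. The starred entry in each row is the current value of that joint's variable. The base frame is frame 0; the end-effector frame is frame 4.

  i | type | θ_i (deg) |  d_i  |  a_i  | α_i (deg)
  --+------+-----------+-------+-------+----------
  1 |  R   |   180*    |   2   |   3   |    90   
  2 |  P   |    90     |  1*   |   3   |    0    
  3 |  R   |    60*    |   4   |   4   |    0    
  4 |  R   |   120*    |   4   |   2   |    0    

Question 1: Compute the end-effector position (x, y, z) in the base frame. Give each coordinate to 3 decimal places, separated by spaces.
after link 1: o_1 = (-3.0000, 0.0000, 2.0000)
after link 2: o_2 = (-3.0000, 1.0000, 5.0000)
after link 3: o_3 = (0.4641, 5.0000, 7.0000)
after link 4: o_4 = (0.4641, 9.0000, 5.0000)

0.464 9.000 5.000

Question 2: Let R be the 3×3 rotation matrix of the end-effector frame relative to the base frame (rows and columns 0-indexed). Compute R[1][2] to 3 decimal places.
1.000

End-effector z-axis (col 2 of R) = (0.0000,1.0000,0.0000)
R[1][2] = 1.0000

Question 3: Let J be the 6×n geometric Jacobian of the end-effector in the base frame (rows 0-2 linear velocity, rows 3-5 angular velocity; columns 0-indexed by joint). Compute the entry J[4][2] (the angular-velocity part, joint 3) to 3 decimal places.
axis z_2 = (0.0000,1.0000,0.0000); lever o_n−o_2 = (3.4641,8.0000,0.0000)
cross product → J_v[:, 2] = (0.0000,0.0000,-3.4641)
J_ω[:, 2] = z_2
entry J[4][2] = 1.0000

1.000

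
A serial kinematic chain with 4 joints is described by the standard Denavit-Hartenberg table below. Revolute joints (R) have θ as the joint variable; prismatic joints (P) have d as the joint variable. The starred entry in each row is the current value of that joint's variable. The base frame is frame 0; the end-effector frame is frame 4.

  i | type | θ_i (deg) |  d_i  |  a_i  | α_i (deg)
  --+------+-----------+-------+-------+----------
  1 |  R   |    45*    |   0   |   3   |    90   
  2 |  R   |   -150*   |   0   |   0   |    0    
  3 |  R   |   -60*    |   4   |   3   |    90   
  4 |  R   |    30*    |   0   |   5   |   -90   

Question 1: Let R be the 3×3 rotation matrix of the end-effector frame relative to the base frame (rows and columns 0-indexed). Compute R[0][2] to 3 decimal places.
End-effector z-axis (col 2 of R) = (0.9186,-0.3062,-0.2500)
R[0][2] = 0.9186

0.919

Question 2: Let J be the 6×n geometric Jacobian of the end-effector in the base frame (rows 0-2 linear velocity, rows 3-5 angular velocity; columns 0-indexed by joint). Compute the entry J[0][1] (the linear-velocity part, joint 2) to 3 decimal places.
axis z_1 = (0.7071,-0.7071,0.0000); lever o_n−o_1 = (0.1074,-9.0850,3.6651)
cross product → J_v[:, 1] = (-2.5916,-2.5916,-6.3481)
J_ω[:, 1] = z_1
entry J[0][1] = -2.5916

-2.592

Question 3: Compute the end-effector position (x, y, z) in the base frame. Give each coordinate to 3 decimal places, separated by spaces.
after link 1: o_1 = (2.1213, 2.1213, 0.0000)
after link 2: o_2 = (2.1213, 2.1213, 0.0000)
after link 3: o_3 = (3.1126, -2.5442, 1.5000)
after link 4: o_4 = (2.2287, -6.9636, 3.6651)

2.229 -6.964 3.665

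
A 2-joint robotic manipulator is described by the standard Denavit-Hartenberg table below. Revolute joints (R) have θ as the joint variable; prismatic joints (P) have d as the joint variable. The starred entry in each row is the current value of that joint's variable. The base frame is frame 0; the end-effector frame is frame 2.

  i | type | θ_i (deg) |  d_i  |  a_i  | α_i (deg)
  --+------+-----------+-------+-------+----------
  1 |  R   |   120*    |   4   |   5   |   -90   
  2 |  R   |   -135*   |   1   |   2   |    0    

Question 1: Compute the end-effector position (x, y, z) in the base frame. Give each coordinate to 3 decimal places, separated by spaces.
after link 1: o_1 = (-2.5000, 4.3301, 4.0000)
after link 2: o_2 = (-2.6589, 2.6054, 5.4142)

-2.659 2.605 5.414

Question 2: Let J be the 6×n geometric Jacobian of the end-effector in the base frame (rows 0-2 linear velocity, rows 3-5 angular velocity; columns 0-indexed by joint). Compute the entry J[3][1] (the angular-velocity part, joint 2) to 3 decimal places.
-0.866

axis z_1 = (-0.8660,-0.5000,0.0000); lever o_n−o_1 = (-0.1589,-1.7247,1.4142)
cross product → J_v[:, 1] = (-0.7071,1.2247,1.4142)
J_ω[:, 1] = z_1
entry J[3][1] = -0.8660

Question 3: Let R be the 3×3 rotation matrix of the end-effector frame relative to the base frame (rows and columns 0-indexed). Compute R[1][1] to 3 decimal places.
End-effector y-axis (col 1 of R) = (-0.3536,0.6124,0.7071)
R[1][1] = 0.6124

0.612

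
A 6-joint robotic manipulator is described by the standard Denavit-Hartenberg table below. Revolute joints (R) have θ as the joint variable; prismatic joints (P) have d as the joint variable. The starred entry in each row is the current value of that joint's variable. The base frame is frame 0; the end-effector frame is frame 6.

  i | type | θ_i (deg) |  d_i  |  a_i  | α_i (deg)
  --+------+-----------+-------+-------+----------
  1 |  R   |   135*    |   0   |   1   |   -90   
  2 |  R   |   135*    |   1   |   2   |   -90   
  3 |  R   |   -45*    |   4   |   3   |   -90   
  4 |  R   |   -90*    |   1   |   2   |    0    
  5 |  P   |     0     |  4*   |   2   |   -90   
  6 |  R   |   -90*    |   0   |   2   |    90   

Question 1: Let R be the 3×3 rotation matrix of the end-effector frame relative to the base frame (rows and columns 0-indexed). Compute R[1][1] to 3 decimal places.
End-effector y-axis (col 1 of R) = (-0.1464,-0.8536,-0.5000)
R[1][1] = -0.8536

-0.854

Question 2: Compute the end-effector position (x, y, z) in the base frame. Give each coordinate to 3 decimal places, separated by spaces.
after link 1: o_1 = (-0.7071, 0.7071, 0.0000)
after link 2: o_2 = (-0.4142, -1.0000, -1.4142)
after link 3: o_3 = (1.1464, -5.5607, -0.0858)
after link 4: o_4 = (3.0000, -6.4142, 0.8284)
after link 5: o_5 = (7.4142, -6.8284, 0.2426)
after link 6: o_6 = (9.1213, -6.5355, -0.7574)

9.121 -6.536 -0.757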